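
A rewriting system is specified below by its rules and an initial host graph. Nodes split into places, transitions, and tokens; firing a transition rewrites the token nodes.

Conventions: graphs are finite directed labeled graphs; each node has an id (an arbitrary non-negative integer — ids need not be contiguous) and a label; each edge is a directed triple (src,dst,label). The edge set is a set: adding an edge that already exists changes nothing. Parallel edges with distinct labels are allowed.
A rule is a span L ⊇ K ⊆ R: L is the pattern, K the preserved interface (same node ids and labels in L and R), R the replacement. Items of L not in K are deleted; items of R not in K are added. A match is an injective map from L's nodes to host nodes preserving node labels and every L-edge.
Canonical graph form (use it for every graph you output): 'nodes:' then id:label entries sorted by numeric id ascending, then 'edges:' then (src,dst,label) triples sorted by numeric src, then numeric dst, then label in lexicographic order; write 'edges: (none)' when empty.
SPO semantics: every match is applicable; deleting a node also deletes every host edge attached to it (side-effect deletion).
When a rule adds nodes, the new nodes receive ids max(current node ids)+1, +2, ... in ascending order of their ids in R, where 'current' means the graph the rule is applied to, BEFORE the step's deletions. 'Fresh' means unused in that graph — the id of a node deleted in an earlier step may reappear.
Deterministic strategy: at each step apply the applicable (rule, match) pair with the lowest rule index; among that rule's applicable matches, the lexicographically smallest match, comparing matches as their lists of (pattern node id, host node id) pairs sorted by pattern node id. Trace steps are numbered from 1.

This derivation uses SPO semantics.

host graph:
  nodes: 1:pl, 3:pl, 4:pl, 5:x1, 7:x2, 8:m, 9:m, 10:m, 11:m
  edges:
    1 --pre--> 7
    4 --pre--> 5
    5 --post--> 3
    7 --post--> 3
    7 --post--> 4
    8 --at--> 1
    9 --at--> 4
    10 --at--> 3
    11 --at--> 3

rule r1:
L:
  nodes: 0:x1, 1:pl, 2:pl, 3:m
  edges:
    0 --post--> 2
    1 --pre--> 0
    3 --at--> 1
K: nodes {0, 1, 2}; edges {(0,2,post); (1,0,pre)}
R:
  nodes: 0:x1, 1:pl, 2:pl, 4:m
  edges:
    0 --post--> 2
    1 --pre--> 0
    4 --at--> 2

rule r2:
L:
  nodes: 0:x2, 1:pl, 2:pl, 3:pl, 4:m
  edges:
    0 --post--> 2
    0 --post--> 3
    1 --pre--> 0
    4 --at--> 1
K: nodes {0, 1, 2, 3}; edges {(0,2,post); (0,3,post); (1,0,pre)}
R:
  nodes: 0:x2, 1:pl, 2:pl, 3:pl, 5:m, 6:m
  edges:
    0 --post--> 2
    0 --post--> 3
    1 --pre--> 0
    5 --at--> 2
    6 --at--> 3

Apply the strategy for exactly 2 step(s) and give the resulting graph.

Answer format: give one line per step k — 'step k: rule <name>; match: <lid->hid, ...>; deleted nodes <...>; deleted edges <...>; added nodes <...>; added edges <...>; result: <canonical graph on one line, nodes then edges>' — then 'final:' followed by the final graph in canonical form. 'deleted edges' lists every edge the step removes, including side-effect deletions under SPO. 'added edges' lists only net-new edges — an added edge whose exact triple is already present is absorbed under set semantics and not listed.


step 1: rule r1; match: 0->5, 1->4, 2->3, 3->9; deleted nodes 9; deleted edges (9,4,at); added nodes 12; added edges (12,3,at); result: nodes: 1:pl, 3:pl, 4:pl, 5:x1, 7:x2, 8:m, 10:m, 11:m, 12:m edges: (1,7,pre); (4,5,pre); (5,3,post); (7,3,post); (7,4,post); (8,1,at); (10,3,at); (11,3,at); (12,3,at)
step 2: rule r2; match: 0->7, 1->1, 2->3, 3->4, 4->8; deleted nodes 8; deleted edges (8,1,at); added nodes 13, 14; added edges (13,3,at); (14,4,at); result: nodes: 1:pl, 3:pl, 4:pl, 5:x1, 7:x2, 10:m, 11:m, 12:m, 13:m, 14:m edges: (1,7,pre); (4,5,pre); (5,3,post); (7,3,post); (7,4,post); (10,3,at); (11,3,at); (12,3,at); (13,3,at); (14,4,at)
final:
nodes: 1:pl, 3:pl, 4:pl, 5:x1, 7:x2, 10:m, 11:m, 12:m, 13:m, 14:m
edges: (1,7,pre); (4,5,pre); (5,3,post); (7,3,post); (7,4,post); (10,3,at); (11,3,at); (12,3,at); (13,3,at); (14,4,at)


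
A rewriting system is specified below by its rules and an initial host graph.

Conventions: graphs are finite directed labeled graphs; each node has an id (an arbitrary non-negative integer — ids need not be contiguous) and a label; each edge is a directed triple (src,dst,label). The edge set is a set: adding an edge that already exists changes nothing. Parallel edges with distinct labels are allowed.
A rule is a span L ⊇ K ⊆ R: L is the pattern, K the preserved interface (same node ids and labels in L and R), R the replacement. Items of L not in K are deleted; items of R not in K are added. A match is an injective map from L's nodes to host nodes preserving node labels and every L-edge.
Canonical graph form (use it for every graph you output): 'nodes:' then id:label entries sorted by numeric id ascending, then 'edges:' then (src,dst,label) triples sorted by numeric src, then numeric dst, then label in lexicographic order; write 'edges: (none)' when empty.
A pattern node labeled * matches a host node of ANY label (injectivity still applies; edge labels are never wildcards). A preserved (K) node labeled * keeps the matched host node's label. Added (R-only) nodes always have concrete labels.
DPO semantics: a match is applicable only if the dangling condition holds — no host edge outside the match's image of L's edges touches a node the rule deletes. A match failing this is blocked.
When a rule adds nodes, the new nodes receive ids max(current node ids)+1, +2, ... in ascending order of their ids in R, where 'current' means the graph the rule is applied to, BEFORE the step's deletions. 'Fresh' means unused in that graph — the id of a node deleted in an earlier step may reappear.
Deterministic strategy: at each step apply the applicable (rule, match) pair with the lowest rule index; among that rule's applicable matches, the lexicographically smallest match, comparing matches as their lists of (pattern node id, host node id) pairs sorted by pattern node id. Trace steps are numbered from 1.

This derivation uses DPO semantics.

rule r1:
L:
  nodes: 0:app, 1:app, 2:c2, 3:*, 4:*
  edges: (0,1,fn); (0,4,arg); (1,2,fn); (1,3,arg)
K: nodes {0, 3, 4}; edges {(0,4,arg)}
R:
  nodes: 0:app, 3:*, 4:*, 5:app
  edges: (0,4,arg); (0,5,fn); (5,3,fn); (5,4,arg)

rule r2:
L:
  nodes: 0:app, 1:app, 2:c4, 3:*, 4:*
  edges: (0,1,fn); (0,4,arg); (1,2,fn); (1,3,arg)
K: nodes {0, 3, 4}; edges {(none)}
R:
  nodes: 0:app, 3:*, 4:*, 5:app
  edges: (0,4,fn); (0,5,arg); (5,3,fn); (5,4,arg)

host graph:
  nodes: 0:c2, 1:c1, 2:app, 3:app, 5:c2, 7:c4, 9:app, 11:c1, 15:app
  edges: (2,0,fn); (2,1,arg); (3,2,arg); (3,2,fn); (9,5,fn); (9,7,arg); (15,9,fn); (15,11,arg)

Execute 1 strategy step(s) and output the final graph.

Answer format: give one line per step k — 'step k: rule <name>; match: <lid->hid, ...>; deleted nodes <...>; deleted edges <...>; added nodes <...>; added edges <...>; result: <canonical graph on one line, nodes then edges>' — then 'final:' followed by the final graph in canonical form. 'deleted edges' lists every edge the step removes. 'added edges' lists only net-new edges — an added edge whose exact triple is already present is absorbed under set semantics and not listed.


step 1: rule r1; match: 0->15, 1->9, 2->5, 3->7, 4->11; deleted nodes 5, 9; deleted edges (9,5,fn); (9,7,arg); (15,9,fn); added nodes 16; added edges (15,16,fn); (16,7,fn); (16,11,arg); result: nodes: 0:c2, 1:c1, 2:app, 3:app, 7:c4, 11:c1, 15:app, 16:app edges: (2,0,fn); (2,1,arg); (3,2,arg); (3,2,fn); (15,11,arg); (15,16,fn); (16,7,fn); (16,11,arg)
final:
nodes: 0:c2, 1:c1, 2:app, 3:app, 7:c4, 11:c1, 15:app, 16:app
edges: (2,0,fn); (2,1,arg); (3,2,arg); (3,2,fn); (15,11,arg); (15,16,fn); (16,7,fn); (16,11,arg)


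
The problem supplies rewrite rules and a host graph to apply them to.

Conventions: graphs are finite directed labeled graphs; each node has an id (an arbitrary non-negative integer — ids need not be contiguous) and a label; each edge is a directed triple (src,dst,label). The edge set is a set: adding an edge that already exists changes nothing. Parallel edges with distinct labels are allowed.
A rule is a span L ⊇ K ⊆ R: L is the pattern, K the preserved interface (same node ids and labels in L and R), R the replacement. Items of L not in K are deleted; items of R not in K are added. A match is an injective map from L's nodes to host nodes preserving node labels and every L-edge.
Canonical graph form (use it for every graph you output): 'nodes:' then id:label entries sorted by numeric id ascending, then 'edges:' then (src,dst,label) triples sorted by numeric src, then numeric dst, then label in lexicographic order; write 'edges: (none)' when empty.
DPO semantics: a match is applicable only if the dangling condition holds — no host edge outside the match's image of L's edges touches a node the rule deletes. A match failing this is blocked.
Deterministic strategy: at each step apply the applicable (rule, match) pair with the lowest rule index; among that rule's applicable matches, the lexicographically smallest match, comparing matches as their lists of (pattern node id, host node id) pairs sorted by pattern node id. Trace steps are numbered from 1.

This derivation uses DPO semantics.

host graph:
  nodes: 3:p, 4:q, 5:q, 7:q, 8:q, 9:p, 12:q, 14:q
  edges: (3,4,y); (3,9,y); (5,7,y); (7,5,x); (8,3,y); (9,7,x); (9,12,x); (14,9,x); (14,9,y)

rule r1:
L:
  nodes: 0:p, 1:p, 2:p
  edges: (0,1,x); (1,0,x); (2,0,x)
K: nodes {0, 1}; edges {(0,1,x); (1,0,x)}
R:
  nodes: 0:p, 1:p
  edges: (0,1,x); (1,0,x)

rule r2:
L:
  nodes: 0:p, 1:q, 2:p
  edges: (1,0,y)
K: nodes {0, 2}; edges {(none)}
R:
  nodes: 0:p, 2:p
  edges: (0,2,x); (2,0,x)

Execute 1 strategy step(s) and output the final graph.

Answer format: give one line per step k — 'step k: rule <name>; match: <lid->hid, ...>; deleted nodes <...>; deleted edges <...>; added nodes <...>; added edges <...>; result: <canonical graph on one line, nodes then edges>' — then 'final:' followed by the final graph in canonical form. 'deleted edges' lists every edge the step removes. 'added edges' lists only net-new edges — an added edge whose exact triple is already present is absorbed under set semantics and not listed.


step 1: rule r2; match: 0->3, 1->8, 2->9; deleted nodes 8; deleted edges (8,3,y); added nodes (none); added edges (3,9,x); (9,3,x); result: nodes: 3:p, 4:q, 5:q, 7:q, 9:p, 12:q, 14:q edges: (3,4,y); (3,9,x); (3,9,y); (5,7,y); (7,5,x); (9,3,x); (9,7,x); (9,12,x); (14,9,x); (14,9,y)
final:
nodes: 3:p, 4:q, 5:q, 7:q, 9:p, 12:q, 14:q
edges: (3,4,y); (3,9,x); (3,9,y); (5,7,y); (7,5,x); (9,3,x); (9,7,x); (9,12,x); (14,9,x); (14,9,y)


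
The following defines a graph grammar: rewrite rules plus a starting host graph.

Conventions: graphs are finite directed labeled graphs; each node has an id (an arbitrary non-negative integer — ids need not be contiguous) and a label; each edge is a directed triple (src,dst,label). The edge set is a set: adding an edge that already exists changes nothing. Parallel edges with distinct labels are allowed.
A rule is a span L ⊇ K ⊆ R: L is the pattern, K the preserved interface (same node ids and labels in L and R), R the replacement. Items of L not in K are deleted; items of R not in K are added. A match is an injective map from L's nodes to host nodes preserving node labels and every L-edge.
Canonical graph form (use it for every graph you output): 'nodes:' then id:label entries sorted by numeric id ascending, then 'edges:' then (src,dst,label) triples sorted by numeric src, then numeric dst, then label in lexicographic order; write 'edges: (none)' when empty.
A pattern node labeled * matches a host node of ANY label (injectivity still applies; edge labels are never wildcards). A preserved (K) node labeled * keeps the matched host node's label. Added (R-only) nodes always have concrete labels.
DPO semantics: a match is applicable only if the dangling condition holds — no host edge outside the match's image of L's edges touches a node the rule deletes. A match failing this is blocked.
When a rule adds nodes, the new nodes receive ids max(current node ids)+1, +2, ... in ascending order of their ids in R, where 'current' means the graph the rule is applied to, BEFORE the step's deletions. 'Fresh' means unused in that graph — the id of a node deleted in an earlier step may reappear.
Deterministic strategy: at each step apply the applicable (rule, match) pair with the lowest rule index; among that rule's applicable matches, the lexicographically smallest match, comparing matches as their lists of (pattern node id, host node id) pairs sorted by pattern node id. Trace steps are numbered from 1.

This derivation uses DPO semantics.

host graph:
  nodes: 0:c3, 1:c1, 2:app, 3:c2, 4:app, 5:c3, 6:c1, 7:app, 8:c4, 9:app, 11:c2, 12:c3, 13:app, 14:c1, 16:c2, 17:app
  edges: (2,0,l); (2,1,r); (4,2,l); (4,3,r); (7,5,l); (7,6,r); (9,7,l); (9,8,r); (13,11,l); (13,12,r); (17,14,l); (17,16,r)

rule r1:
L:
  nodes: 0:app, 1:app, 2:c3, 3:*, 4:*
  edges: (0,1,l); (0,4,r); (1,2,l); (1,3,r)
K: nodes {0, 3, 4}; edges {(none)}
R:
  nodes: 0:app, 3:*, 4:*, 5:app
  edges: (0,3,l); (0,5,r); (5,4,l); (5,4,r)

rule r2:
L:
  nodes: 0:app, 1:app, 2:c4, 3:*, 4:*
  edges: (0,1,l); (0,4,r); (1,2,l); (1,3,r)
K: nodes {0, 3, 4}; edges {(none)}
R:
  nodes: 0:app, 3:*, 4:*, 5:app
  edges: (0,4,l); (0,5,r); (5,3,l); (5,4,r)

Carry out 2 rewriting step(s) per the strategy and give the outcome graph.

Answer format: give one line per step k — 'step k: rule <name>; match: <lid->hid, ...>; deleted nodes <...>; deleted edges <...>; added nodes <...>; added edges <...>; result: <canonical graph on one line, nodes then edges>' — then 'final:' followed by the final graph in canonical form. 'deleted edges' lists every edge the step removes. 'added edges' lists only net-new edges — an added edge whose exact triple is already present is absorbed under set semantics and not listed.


step 1: rule r1; match: 0->4, 1->2, 2->0, 3->1, 4->3; deleted nodes 0, 2; deleted edges (2,0,l); (2,1,r); (4,2,l); (4,3,r); added nodes 18; added edges (4,1,l); (4,18,r); (18,3,l); (18,3,r); result: nodes: 1:c1, 3:c2, 4:app, 5:c3, 6:c1, 7:app, 8:c4, 9:app, 11:c2, 12:c3, 13:app, 14:c1, 16:c2, 17:app, 18:app edges: (4,1,l); (4,18,r); (7,5,l); (7,6,r); (9,7,l); (9,8,r); (13,11,l); (13,12,r); (17,14,l); (17,16,r); (18,3,l); (18,3,r)
step 2: rule r1; match: 0->9, 1->7, 2->5, 3->6, 4->8; deleted nodes 5, 7; deleted edges (7,5,l); (7,6,r); (9,7,l); (9,8,r); added nodes 19; added edges (9,6,l); (9,19,r); (19,8,l); (19,8,r); result: nodes: 1:c1, 3:c2, 4:app, 6:c1, 8:c4, 9:app, 11:c2, 12:c3, 13:app, 14:c1, 16:c2, 17:app, 18:app, 19:app edges: (4,1,l); (4,18,r); (9,6,l); (9,19,r); (13,11,l); (13,12,r); (17,14,l); (17,16,r); (18,3,l); (18,3,r); (19,8,l); (19,8,r)
final:
nodes: 1:c1, 3:c2, 4:app, 6:c1, 8:c4, 9:app, 11:c2, 12:c3, 13:app, 14:c1, 16:c2, 17:app, 18:app, 19:app
edges: (4,1,l); (4,18,r); (9,6,l); (9,19,r); (13,11,l); (13,12,r); (17,14,l); (17,16,r); (18,3,l); (18,3,r); (19,8,l); (19,8,r)


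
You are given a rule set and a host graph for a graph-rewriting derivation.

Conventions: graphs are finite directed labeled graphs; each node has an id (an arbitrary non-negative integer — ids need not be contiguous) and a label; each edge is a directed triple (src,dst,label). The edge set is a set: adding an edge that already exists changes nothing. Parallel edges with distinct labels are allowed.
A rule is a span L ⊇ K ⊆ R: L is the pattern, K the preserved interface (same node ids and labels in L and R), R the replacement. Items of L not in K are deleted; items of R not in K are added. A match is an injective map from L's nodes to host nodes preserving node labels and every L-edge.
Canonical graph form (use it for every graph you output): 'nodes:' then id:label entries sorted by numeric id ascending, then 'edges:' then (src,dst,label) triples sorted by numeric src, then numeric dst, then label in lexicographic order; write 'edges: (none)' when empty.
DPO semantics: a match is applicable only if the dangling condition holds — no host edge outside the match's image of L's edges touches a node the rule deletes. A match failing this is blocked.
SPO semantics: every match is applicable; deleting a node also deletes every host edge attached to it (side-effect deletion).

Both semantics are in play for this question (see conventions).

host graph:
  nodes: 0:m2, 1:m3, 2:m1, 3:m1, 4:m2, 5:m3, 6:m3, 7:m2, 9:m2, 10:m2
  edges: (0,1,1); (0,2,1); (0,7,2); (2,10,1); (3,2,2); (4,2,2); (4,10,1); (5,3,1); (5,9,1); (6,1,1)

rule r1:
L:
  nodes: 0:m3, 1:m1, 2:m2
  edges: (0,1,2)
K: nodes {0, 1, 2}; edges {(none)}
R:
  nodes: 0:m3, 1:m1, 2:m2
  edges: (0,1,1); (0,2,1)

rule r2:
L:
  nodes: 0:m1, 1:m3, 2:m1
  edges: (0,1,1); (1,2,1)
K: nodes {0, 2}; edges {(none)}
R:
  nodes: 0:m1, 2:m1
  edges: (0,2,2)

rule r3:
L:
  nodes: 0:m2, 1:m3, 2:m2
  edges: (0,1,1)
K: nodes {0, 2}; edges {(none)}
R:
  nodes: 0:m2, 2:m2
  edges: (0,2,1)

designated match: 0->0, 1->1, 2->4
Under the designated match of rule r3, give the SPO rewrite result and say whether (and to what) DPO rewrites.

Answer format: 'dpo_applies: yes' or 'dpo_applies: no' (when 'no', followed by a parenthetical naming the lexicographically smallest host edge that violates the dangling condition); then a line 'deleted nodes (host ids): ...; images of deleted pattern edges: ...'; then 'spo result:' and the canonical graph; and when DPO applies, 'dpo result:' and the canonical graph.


dpo_applies: no
(the rule deletes node 1, which keeps host edge (6,1,1) outside the match image — the dangling condition fails, DPO blocks; SPO proceeds and side-deletes such edges)
deleted nodes (host ids): 1; images of deleted pattern edges: (0,1,1)
spo result:
nodes: 0:m2, 2:m1, 3:m1, 4:m2, 5:m3, 6:m3, 7:m2, 9:m2, 10:m2
edges: (0,2,1); (0,4,1); (0,7,2); (2,10,1); (3,2,2); (4,2,2); (4,10,1); (5,3,1); (5,9,1)


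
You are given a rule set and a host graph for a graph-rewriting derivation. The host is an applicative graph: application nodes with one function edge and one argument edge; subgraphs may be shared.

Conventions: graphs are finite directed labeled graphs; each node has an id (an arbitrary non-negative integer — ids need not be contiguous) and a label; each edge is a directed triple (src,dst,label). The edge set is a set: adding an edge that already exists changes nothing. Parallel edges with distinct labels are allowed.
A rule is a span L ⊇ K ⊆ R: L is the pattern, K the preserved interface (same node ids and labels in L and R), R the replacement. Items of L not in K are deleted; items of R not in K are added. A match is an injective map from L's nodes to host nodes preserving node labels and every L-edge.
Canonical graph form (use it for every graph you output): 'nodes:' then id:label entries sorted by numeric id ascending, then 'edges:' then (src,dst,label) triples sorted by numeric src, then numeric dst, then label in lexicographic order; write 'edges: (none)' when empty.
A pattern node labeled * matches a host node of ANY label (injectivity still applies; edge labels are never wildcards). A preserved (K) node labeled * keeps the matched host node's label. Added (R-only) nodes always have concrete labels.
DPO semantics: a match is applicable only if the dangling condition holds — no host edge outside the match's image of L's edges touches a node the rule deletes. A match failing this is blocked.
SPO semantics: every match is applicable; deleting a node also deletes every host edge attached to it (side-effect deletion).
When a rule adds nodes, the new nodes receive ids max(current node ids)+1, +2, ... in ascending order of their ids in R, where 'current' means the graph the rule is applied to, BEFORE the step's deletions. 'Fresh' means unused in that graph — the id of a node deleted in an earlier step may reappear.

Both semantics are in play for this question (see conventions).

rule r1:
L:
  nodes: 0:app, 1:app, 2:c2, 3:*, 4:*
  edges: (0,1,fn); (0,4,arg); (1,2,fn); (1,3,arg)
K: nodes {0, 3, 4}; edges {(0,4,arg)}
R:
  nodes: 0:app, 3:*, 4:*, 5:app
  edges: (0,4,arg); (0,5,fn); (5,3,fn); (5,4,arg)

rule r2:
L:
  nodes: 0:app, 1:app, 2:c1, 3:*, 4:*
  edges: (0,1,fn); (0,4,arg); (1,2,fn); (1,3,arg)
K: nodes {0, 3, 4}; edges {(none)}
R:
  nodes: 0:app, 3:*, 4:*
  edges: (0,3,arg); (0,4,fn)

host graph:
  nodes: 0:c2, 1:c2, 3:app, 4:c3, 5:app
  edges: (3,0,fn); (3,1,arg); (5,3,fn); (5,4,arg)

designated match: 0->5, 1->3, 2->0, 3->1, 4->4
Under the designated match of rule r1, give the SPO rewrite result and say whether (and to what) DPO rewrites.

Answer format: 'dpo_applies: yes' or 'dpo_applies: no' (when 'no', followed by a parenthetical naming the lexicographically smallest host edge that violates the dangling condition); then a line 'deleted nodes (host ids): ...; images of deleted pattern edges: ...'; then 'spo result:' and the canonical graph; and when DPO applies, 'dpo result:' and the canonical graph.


dpo_applies: yes
deleted nodes (host ids): 0, 3; images of deleted pattern edges: (3,0,fn); (3,1,arg); (5,3,fn)
spo result:
nodes: 1:c2, 4:c3, 5:app, 6:app
edges: (5,4,arg); (5,6,fn); (6,1,fn); (6,4,arg)
dpo result:
nodes: 1:c2, 4:c3, 5:app, 6:app
edges: (5,4,arg); (5,6,fn); (6,1,fn); (6,4,arg)


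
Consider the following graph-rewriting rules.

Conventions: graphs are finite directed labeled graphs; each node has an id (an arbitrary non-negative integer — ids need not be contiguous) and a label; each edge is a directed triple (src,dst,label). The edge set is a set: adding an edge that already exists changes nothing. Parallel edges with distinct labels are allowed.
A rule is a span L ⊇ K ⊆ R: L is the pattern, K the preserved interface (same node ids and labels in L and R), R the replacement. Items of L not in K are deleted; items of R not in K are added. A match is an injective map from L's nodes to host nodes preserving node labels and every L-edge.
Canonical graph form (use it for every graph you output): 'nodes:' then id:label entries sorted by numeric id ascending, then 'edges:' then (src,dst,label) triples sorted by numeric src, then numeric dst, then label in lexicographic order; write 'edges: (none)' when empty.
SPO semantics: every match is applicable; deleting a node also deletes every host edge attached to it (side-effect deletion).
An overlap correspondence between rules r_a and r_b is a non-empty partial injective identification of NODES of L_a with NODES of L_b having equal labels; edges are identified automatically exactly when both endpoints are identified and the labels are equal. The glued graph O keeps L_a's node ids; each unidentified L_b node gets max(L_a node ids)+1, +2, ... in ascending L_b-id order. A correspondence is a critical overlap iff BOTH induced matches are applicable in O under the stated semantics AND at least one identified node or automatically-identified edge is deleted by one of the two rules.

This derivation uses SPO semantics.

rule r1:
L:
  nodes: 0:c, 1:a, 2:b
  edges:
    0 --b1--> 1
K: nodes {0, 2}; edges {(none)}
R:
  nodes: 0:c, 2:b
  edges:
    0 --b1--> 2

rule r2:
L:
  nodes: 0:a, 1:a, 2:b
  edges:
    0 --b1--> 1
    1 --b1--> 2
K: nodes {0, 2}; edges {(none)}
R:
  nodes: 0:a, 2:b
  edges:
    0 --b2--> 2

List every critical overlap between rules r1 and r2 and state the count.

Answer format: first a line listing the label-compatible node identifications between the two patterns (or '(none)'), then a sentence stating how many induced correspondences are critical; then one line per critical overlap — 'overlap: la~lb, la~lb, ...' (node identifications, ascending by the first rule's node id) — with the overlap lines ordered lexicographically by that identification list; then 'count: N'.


label-compatible node identifications between L(r1) and L(r2): 1~0, 1~1, 2~2
4 of the induced correspondences are critical overlaps of r1 and r2.
overlap: 1~0
overlap: 1~0, 2~2
overlap: 1~1
overlap: 1~1, 2~2
count: 4


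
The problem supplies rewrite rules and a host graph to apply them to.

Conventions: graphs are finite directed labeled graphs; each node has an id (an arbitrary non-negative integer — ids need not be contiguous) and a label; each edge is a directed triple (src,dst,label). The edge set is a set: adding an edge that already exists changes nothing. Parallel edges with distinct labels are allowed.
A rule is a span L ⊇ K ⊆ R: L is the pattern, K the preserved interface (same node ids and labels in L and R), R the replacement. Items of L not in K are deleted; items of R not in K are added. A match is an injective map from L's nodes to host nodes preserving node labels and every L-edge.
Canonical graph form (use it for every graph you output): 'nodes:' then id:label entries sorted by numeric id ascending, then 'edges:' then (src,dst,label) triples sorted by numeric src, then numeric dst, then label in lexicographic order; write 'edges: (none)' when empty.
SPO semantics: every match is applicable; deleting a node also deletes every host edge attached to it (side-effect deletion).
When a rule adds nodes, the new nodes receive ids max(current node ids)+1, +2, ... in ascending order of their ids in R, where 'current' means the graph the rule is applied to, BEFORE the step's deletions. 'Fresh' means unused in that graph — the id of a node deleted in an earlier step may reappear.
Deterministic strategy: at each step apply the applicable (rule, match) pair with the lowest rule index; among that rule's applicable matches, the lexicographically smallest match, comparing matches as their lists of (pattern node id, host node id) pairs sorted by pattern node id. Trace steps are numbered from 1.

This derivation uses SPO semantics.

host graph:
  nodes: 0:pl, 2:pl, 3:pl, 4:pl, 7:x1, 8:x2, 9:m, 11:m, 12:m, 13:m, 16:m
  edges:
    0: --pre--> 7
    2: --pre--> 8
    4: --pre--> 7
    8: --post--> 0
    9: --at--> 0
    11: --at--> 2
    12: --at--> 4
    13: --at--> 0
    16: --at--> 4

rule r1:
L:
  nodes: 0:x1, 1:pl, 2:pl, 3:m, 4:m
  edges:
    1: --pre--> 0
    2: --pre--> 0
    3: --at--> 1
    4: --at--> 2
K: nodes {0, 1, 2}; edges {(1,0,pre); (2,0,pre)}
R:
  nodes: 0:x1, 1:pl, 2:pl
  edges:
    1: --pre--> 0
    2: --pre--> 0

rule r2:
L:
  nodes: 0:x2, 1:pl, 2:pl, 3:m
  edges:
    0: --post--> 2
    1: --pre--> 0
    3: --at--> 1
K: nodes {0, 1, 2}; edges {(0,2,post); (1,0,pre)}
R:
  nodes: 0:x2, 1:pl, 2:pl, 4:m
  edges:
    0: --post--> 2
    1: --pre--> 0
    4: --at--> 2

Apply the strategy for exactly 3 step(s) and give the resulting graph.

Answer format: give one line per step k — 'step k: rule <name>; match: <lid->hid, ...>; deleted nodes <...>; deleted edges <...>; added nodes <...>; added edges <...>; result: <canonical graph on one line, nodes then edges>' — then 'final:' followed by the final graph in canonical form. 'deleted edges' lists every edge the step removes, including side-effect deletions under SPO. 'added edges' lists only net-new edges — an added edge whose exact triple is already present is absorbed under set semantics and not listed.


step 1: rule r1; match: 0->7, 1->0, 2->4, 3->9, 4->12; deleted nodes 9, 12; deleted edges (9,0,at); (12,4,at); added nodes (none); added edges (none); result: nodes: 0:pl, 2:pl, 3:pl, 4:pl, 7:x1, 8:x2, 11:m, 13:m, 16:m edges: (0,7,pre); (2,8,pre); (4,7,pre); (8,0,post); (11,2,at); (13,0,at); (16,4,at)
step 2: rule r1; match: 0->7, 1->0, 2->4, 3->13, 4->16; deleted nodes 13, 16; deleted edges (13,0,at); (16,4,at); added nodes (none); added edges (none); result: nodes: 0:pl, 2:pl, 3:pl, 4:pl, 7:x1, 8:x2, 11:m edges: (0,7,pre); (2,8,pre); (4,7,pre); (8,0,post); (11,2,at)
step 3: rule r2; match: 0->8, 1->2, 2->0, 3->11; deleted nodes 11; deleted edges (11,2,at); added nodes 12; added edges (12,0,at); result: nodes: 0:pl, 2:pl, 3:pl, 4:pl, 7:x1, 8:x2, 12:m edges: (0,7,pre); (2,8,pre); (4,7,pre); (8,0,post); (12,0,at)
final:
nodes: 0:pl, 2:pl, 3:pl, 4:pl, 7:x1, 8:x2, 12:m
edges: (0,7,pre); (2,8,pre); (4,7,pre); (8,0,post); (12,0,at)


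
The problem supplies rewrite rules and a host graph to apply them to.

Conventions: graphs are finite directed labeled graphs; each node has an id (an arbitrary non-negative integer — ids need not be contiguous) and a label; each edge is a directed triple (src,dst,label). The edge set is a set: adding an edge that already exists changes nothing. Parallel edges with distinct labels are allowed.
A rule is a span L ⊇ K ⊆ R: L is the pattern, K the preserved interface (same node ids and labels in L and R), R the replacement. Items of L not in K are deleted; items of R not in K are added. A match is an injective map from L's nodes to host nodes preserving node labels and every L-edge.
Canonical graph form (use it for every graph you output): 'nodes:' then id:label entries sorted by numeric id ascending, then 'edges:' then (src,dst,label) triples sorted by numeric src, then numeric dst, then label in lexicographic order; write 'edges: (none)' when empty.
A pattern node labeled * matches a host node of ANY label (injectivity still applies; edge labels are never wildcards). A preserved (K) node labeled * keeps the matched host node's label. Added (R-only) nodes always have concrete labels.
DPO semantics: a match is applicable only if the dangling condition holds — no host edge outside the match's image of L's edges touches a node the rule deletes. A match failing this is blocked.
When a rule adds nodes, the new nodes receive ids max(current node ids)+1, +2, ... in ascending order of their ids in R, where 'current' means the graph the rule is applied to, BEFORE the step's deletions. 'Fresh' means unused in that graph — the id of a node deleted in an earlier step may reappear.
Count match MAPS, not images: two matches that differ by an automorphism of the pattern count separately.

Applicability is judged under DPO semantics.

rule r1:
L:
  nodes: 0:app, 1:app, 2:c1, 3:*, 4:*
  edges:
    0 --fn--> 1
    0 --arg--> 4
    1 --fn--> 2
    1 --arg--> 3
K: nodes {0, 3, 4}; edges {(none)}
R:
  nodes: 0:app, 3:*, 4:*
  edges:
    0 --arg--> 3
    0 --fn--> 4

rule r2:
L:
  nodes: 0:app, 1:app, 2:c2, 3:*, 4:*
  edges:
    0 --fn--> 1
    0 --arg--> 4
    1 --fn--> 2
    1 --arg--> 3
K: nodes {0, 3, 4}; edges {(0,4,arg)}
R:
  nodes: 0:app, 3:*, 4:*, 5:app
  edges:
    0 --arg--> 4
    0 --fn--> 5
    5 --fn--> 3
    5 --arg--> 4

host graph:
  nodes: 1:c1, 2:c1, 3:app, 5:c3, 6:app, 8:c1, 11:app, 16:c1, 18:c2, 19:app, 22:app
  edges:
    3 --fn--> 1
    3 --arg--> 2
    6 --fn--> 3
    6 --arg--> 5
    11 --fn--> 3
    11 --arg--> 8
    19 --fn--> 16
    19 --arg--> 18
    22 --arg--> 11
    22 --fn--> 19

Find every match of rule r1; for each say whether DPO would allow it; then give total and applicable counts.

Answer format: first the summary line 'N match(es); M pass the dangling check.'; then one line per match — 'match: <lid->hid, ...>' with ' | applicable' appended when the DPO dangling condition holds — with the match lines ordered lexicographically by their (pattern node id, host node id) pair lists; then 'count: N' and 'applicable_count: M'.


3 match(es); 1 pass the dangling check.
match: 0->6, 1->3, 2->1, 3->2, 4->5
match: 0->11, 1->3, 2->1, 3->2, 4->8
match: 0->22, 1->19, 2->16, 3->18, 4->11 | applicable
count: 3
applicable_count: 1


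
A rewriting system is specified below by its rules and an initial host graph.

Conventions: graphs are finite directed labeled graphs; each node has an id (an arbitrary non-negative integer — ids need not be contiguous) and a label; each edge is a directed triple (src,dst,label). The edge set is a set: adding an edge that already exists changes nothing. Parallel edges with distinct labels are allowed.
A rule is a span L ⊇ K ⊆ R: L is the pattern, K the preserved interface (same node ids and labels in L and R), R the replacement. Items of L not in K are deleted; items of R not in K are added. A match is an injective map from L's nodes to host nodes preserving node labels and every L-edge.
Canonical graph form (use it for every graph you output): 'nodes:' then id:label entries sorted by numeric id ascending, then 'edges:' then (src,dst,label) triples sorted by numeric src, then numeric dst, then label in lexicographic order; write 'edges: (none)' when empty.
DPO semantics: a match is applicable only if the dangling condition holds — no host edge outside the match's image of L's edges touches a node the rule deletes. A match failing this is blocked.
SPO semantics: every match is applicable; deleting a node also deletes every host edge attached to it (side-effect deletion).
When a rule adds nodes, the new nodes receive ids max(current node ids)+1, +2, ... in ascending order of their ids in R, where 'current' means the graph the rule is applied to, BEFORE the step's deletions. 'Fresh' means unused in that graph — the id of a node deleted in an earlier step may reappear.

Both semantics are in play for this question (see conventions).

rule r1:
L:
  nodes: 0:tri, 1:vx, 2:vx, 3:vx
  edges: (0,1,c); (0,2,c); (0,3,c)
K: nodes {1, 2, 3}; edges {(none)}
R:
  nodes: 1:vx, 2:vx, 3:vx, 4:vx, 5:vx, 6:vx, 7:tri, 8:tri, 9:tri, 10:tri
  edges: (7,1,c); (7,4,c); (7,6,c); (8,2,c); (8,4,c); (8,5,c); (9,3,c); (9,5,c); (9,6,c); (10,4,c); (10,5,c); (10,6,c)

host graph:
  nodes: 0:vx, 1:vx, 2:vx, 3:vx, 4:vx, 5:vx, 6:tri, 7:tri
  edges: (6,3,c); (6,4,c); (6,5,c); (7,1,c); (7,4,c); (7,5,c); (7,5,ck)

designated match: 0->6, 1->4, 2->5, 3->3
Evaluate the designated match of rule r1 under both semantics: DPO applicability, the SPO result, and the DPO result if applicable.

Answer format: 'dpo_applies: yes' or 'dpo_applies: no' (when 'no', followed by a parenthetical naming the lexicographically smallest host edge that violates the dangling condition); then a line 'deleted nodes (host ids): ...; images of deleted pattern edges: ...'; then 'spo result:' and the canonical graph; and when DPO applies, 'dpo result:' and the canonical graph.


dpo_applies: yes
deleted nodes (host ids): 6; images of deleted pattern edges: (6,3,c); (6,4,c); (6,5,c)
spo result:
nodes: 0:vx, 1:vx, 2:vx, 3:vx, 4:vx, 5:vx, 7:tri, 8:vx, 9:vx, 10:vx, 11:tri, 12:tri, 13:tri, 14:tri
edges: (7,1,c); (7,4,c); (7,5,c); (7,5,ck); (11,4,c); (11,8,c); (11,10,c); (12,5,c); (12,8,c); (12,9,c); (13,3,c); (13,9,c); (13,10,c); (14,8,c); (14,9,c); (14,10,c)
dpo result:
nodes: 0:vx, 1:vx, 2:vx, 3:vx, 4:vx, 5:vx, 7:tri, 8:vx, 9:vx, 10:vx, 11:tri, 12:tri, 13:tri, 14:tri
edges: (7,1,c); (7,4,c); (7,5,c); (7,5,ck); (11,4,c); (11,8,c); (11,10,c); (12,5,c); (12,8,c); (12,9,c); (13,3,c); (13,9,c); (13,10,c); (14,8,c); (14,9,c); (14,10,c)


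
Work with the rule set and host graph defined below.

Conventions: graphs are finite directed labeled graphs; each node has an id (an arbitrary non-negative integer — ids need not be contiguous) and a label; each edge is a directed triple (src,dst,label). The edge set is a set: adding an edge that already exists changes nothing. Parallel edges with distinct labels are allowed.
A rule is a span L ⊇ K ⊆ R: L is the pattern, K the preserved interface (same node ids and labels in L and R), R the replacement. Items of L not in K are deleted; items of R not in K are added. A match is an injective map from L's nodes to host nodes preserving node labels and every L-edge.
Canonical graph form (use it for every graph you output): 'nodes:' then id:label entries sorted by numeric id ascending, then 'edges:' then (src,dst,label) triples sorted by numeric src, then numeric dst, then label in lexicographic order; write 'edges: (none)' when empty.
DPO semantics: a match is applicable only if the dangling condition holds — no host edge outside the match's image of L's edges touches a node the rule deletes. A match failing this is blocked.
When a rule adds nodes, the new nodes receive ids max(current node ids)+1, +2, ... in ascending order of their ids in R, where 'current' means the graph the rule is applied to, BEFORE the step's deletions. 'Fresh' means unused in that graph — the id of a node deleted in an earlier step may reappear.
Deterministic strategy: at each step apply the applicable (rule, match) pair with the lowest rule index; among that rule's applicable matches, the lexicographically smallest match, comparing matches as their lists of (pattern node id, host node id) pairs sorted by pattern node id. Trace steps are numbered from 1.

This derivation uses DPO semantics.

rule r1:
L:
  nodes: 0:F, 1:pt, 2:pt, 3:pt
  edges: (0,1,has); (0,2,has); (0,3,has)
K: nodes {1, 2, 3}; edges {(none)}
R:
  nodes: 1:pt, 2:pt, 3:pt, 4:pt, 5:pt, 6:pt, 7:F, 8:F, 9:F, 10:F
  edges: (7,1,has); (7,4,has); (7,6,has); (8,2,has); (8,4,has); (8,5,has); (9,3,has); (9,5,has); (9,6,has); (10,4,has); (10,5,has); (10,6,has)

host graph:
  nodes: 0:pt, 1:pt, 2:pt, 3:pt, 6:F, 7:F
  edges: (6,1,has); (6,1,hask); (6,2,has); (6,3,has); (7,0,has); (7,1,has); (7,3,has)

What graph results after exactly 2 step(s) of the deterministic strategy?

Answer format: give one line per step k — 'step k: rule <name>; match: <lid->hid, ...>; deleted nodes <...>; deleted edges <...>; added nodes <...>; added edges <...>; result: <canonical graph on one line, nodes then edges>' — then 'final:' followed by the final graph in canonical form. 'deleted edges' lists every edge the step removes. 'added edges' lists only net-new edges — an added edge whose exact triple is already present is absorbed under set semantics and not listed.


step 1: rule r1; match: 0->7, 1->0, 2->1, 3->3; deleted nodes 7; deleted edges (7,0,has); (7,1,has); (7,3,has); added nodes 8, 9, 10, 11, 12, 13, 14; added edges (11,0,has); (11,8,has); (11,10,has); (12,1,has); (12,8,has); (12,9,has); (13,3,has); (13,9,has); (13,10,has); (14,8,has); (14,9,has); (14,10,has); result: nodes: 0:pt, 1:pt, 2:pt, 3:pt, 6:F, 8:pt, 9:pt, 10:pt, 11:F, 12:F, 13:F, 14:F edges: (6,1,has); (6,1,hask); (6,2,has); (6,3,has); (11,0,has); (11,8,has); (11,10,has); (12,1,has); (12,8,has); (12,9,has); (13,3,has); (13,9,has); (13,10,has); (14,8,has); (14,9,has); (14,10,has)
step 2: rule r1; match: 0->11, 1->0, 2->8, 3->10; deleted nodes 11; deleted edges (11,0,has); (11,8,has); (11,10,has); added nodes 15, 16, 17, 18, 19, 20, 21; added edges (18,0,has); (18,15,has); (18,17,has); (19,8,has); (19,15,has); (19,16,has); (20,10,has); (20,16,has); (20,17,has); (21,15,has); (21,16,has); (21,17,has); result: nodes: 0:pt, 1:pt, 2:pt, 3:pt, 6:F, 8:pt, 9:pt, 10:pt, 12:F, 13:F, 14:F, 15:pt, 16:pt, 17:pt, 18:F, 19:F, 20:F, 21:F edges: (6,1,has); (6,1,hask); (6,2,has); (6,3,has); (12,1,has); (12,8,has); (12,9,has); (13,3,has); (13,9,has); (13,10,has); (14,8,has); (14,9,has); (14,10,has); (18,0,has); (18,15,has); (18,17,has); (19,8,has); (19,15,has); (19,16,has); (20,10,has); (20,16,has); (20,17,has); (21,15,has); (21,16,has); (21,17,has)
final:
nodes: 0:pt, 1:pt, 2:pt, 3:pt, 6:F, 8:pt, 9:pt, 10:pt, 12:F, 13:F, 14:F, 15:pt, 16:pt, 17:pt, 18:F, 19:F, 20:F, 21:F
edges: (6,1,has); (6,1,hask); (6,2,has); (6,3,has); (12,1,has); (12,8,has); (12,9,has); (13,3,has); (13,9,has); (13,10,has); (14,8,has); (14,9,has); (14,10,has); (18,0,has); (18,15,has); (18,17,has); (19,8,has); (19,15,has); (19,16,has); (20,10,has); (20,16,has); (20,17,has); (21,15,has); (21,16,has); (21,17,has)


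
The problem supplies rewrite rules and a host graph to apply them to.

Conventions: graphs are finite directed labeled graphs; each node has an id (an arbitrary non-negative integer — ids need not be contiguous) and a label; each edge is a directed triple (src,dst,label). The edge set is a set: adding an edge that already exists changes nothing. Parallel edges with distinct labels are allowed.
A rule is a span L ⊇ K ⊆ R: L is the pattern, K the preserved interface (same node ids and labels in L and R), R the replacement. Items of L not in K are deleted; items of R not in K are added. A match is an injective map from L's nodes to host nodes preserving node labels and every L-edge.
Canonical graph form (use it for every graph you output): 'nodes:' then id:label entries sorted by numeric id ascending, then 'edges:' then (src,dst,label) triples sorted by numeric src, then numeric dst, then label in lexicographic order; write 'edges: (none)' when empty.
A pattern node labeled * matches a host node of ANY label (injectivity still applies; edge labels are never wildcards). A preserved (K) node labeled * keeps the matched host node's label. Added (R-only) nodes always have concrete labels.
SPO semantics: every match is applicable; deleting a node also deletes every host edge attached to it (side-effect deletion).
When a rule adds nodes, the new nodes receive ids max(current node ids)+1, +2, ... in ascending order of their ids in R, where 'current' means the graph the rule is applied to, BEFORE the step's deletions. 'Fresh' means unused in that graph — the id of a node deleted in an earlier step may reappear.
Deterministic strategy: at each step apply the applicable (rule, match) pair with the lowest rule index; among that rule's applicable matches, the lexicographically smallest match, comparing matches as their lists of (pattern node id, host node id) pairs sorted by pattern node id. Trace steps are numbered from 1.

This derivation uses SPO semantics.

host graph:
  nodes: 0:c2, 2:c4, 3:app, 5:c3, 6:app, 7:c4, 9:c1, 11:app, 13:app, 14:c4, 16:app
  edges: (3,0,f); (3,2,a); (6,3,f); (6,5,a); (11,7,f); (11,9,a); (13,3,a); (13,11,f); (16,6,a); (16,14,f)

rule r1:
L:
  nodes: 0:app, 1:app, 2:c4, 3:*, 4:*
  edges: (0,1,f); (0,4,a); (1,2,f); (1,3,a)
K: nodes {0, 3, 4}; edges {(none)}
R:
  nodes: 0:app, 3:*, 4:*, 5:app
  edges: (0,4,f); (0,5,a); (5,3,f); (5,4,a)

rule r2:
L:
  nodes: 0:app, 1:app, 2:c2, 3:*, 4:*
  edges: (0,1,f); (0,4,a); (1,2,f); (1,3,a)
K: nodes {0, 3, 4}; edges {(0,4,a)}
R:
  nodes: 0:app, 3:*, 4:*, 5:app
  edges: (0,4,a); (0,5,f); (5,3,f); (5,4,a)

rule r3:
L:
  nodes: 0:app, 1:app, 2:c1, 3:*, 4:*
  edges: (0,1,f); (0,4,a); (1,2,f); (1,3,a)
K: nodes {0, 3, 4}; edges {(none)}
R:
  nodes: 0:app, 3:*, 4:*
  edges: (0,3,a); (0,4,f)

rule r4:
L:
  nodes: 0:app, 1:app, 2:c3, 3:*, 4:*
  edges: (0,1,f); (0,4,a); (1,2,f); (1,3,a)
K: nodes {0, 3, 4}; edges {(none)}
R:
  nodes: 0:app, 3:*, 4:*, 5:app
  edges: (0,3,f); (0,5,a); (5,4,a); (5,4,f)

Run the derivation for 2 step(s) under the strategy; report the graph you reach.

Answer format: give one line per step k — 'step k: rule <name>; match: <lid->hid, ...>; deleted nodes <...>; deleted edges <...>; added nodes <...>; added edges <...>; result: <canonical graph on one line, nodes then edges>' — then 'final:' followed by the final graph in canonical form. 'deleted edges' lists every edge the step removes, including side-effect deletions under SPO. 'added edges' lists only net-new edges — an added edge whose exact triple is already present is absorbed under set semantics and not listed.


step 1: rule r1; match: 0->13, 1->11, 2->7, 3->9, 4->3; deleted nodes 7, 11; deleted edges (11,7,f); (11,9,a); (13,3,a); (13,11,f); added nodes 17; added edges (13,3,f); (13,17,a); (17,3,a); (17,9,f); result: nodes: 0:c2, 2:c4, 3:app, 5:c3, 6:app, 9:c1, 13:app, 14:c4, 16:app, 17:app edges: (3,0,f); (3,2,a); (6,3,f); (6,5,a); (13,3,f); (13,17,a); (16,6,a); (16,14,f); (17,3,a); (17,9,f)
step 2: rule r2; match: 0->6, 1->3, 2->0, 3->2, 4->5; deleted nodes 0, 3; deleted edges (3,0,f); (3,2,a); (6,3,f); (13,3,f); (17,3,a); added nodes 18; added edges (6,18,f); (18,2,f); (18,5,a); result: nodes: 2:c4, 5:c3, 6:app, 9:c1, 13:app, 14:c4, 16:app, 17:app, 18:app edges: (6,5,a); (6,18,f); (13,17,a); (16,6,a); (16,14,f); (17,9,f); (18,2,f); (18,5,a)
final:
nodes: 2:c4, 5:c3, 6:app, 9:c1, 13:app, 14:c4, 16:app, 17:app, 18:app
edges: (6,5,a); (6,18,f); (13,17,a); (16,6,a); (16,14,f); (17,9,f); (18,2,f); (18,5,a)
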